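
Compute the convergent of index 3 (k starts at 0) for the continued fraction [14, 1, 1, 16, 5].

479/33

Using pₖ = aₖpₖ₋₁ + pₖ₋₂, qₖ = aₖqₖ₋₁ + qₖ₋₂ (with p₋₁=1, p₋₂=0, q₋₁=0, q₋₂=1):
  k=0: a=14, p=14, q=1
  k=1: a=1, p=15, q=1
  k=2: a=1, p=29, q=2
  k=3: a=16, p=479, q=33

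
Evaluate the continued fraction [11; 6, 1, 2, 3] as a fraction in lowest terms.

747/67

Using pₖ = aₖpₖ₋₁ + pₖ₋₂ and qₖ = aₖqₖ₋₁ + qₖ₋₂:
  k=0: a=11, p=11, q=1
  k=1: a=6, p=67, q=6
  k=2: a=1, p=78, q=7
  k=3: a=2, p=223, q=20
  k=4: a=3, p=747, q=67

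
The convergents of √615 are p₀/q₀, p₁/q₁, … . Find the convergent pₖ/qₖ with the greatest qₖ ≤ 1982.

√615 = [24; 1, 3, 1, 48, …] (period length 4).
Convergents:
  p_0/q_0 = 24/1
  p_1/q_1 = 25/1
  p_2/q_2 = 99/4
  p_3/q_3 = 124/5
  p_4/q_4 = 6051/244
  p_5/q_5 = 6175/249
  p_6/q_6 = 24576/991
  p_7/q_7 = 30751/1240
  p_8/q_8 = 1500624/60511
q_7 = 1240 ≤ 1982 < 60511 = q_8, so the answer is 30751/1240.

30751/1240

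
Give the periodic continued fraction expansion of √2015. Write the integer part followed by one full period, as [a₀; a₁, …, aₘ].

[44; 1, 7, 1, 88]

a₀ = ⌊√2015⌋ = 44.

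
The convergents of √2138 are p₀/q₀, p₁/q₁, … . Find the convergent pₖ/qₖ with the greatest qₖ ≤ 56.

√2138 = [46; 4, 5, 5, 4, 92, …] (period length 5).
Convergents:
  p_0/q_0 = 46/1
  p_1/q_1 = 185/4
  p_2/q_2 = 971/21
  p_3/q_3 = 5040/109
q_2 = 21 ≤ 56 < 109 = q_3, so the answer is 971/21.

971/21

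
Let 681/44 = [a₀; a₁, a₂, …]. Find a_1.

681 = 15·44 + 21   →  a_0 = 15
44 = 2·21 + 2   →  a_1 = 2

2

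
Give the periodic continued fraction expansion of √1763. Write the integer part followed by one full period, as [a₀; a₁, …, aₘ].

[41; 1, 82]

a₀ = ⌊√1763⌋ = 41.
With m₀=0, d₀=1 and mₖ₊₁ = dₖaₖ − mₖ, dₖ₊₁ = (n − mₖ₊₁²)/dₖ, aₖ₊₁ = ⌊(a₀+mₖ₊₁)/dₖ₊₁⌋:
  k=1: m=41, d=82, a=1
  k=2: m=41, d=1, a=82
d=1 and a=2a₀=82 at k=2, so the next step gives (m, d) = (41, 82) again — its k=1 value — and the period has length 2.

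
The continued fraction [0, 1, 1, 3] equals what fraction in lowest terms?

Fold from the inside: start with 3/1.
  1 + 1/3 = 4/3
  1 + 3/4 = 7/4
  0 + 4/7 = 4/7

4/7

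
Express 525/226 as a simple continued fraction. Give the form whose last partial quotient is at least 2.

[2; 3, 10, 2, 3]

525 = 2*226 + 73
226 = 3*73 + 7
73 = 10*7 + 3
7 = 2*3 + 1
3 = 3*1 + 0  (stop)
So 525/226 = [2; 3, 10, 2, 3].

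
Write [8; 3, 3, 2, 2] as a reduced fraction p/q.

465/56

Fold from the inside: start with 2/1.
  2 + 1/2 = 5/2
  3 + 2/5 = 17/5
  3 + 5/17 = 56/17
  8 + 17/56 = 465/56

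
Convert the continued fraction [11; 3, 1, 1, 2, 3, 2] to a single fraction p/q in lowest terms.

1579/140

Using pₖ = aₖpₖ₋₁ + pₖ₋₂ and qₖ = aₖqₖ₋₁ + qₖ₋₂:
  k=0: a=11, p=11, q=1
  k=1: a=3, p=34, q=3
  k=2: a=1, p=45, q=4
  k=3: a=1, p=79, q=7
  k=4: a=2, p=203, q=18
  k=5: a=3, p=688, q=61
  k=6: a=2, p=1579, q=140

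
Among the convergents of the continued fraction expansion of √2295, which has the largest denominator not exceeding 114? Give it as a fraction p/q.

√2295 = [47; 1, 9, 1, 1, 1, 9, 1, 94, …] (period length 8).
Convergents:
  p_0/q_0 = 47/1
  p_1/q_1 = 48/1
  p_2/q_2 = 479/10
  p_3/q_3 = 527/11
  p_4/q_4 = 1006/21
  p_5/q_5 = 1533/32
  p_6/q_6 = 14803/309
q_5 = 32 ≤ 114 < 309 = q_6, so the answer is 1533/32.

1533/32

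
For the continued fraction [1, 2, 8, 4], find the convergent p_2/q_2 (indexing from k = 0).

Using pₖ = aₖpₖ₋₁ + pₖ₋₂, qₖ = aₖqₖ₋₁ + qₖ₋₂ (with p₋₁=1, p₋₂=0, q₋₁=0, q₋₂=1):
  k=0: a=1, p=1, q=1
  k=1: a=2, p=3, q=2
  k=2: a=8, p=25, q=17

25/17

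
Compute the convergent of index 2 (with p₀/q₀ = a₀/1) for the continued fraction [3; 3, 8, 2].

Using pₖ = aₖpₖ₋₁ + pₖ₋₂, qₖ = aₖqₖ₋₁ + qₖ₋₂ (with p₋₁=1, p₋₂=0, q₋₁=0, q₋₂=1):
  k=0: a=3, p=3, q=1
  k=1: a=3, p=10, q=3
  k=2: a=8, p=83, q=25

83/25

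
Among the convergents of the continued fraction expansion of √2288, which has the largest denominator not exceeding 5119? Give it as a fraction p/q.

√2288 = [47; 1, 4, 1, 94, …] (period length 4).
Convergents:
  p_0/q_0 = 47/1
  p_1/q_1 = 48/1
  p_2/q_2 = 239/5
  p_3/q_3 = 287/6
  p_4/q_4 = 27217/569
  p_5/q_5 = 27504/575
  p_6/q_6 = 137233/2869
  p_7/q_7 = 164737/3444
  p_8/q_8 = 15622511/326605
q_7 = 3444 ≤ 5119 < 326605 = q_8, so the answer is 164737/3444.

164737/3444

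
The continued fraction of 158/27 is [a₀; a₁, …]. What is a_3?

158 = 5·27 + 23   →  a_0 = 5
27 = 1·23 + 4   →  a_1 = 1
23 = 5·4 + 3   →  a_2 = 5
4 = 1·3 + 1   →  a_3 = 1

1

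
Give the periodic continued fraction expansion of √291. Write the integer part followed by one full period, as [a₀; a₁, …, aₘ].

[17; 17, 34]

a₀ = ⌊√291⌋ = 17.
With m₀=0, d₀=1 and mₖ₊₁ = dₖaₖ − mₖ, dₖ₊₁ = (n − mₖ₊₁²)/dₖ, aₖ₊₁ = ⌊(a₀+mₖ₊₁)/dₖ₊₁⌋:
  k=1: m=17, d=2, a=17
  k=2: m=17, d=1, a=34
d=1 and a=2a₀=34 at k=2, so the next step gives (m, d) = (17, 2) again — its k=1 value — and the period has length 2.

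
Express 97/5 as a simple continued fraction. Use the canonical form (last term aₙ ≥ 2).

97 = 19×5 + 2
5 = 2×2 + 1
2 = 2×1 + 0  (stop)
So 97/5 = [19; 2, 2].

[19; 2, 2]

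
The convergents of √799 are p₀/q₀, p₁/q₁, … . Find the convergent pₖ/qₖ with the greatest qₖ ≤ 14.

113/4

√799 = [28; 3, 1, 3, 56, …] (period length 4).
Convergents:
  p_0/q_0 = 28/1
  p_1/q_1 = 85/3
  p_2/q_2 = 113/4
  p_3/q_3 = 424/15
q_2 = 4 ≤ 14 < 15 = q_3, so the answer is 113/4.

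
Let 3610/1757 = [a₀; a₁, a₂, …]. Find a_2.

3610 = 2·1757 + 96   →  a_0 = 2
1757 = 18·96 + 29   →  a_1 = 18
96 = 3·29 + 9   →  a_2 = 3

3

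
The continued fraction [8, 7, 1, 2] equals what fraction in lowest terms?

Fold from the inside: start with 2/1.
  1 + 1/2 = 3/2
  7 + 2/3 = 23/3
  8 + 3/23 = 187/23

187/23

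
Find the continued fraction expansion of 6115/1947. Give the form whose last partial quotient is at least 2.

6115 = 3×1947 + 274
1947 = 7×274 + 29
274 = 9×29 + 13
29 = 2×13 + 3
13 = 4×3 + 1
3 = 3×1 + 0  (stop)
So 6115/1947 = [3; 7, 9, 2, 4, 3].

[3; 7, 9, 2, 4, 3]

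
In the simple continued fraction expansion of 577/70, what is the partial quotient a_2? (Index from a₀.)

577 = 8·70 + 17   →  a_0 = 8
70 = 4·17 + 2   →  a_1 = 4
17 = 8·2 + 1   →  a_2 = 8

8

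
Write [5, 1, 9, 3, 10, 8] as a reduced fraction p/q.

15295/2591

Fold from the inside: start with 8/1.
  10 + 1/8 = 81/8
  3 + 8/81 = 251/81
  9 + 81/251 = 2340/251
  1 + 251/2340 = 2591/2340
  5 + 2340/2591 = 15295/2591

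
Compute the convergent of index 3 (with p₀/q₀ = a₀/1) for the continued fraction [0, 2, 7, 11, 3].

Using pₖ = aₖpₖ₋₁ + pₖ₋₂, qₖ = aₖqₖ₋₁ + qₖ₋₂ (with p₋₁=1, p₋₂=0, q₋₁=0, q₋₂=1):
  k=0: a=0, p=0, q=1
  k=1: a=2, p=1, q=2
  k=2: a=7, p=7, q=15
  k=3: a=11, p=78, q=167

78/167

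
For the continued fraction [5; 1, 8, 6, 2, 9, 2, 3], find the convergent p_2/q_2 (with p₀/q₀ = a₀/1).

53/9

Using pₖ = aₖpₖ₋₁ + pₖ₋₂, qₖ = aₖqₖ₋₁ + qₖ₋₂ (with p₋₁=1, p₋₂=0, q₋₁=0, q₋₂=1):
  k=0: a=5, p=5, q=1
  k=1: a=1, p=6, q=1
  k=2: a=8, p=53, q=9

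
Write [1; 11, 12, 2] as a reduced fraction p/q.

302/277

Using pₖ = aₖpₖ₋₁ + pₖ₋₂ and qₖ = aₖqₖ₋₁ + qₖ₋₂:
  k=0: a=1, p=1, q=1
  k=1: a=11, p=12, q=11
  k=2: a=12, p=145, q=133
  k=3: a=2, p=302, q=277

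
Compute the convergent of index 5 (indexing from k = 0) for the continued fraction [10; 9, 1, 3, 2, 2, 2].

2172/215

Using pₖ = aₖpₖ₋₁ + pₖ₋₂, qₖ = aₖqₖ₋₁ + qₖ₋₂ (with p₋₁=1, p₋₂=0, q₋₁=0, q₋₂=1):
  k=0: a=10, p=10, q=1
  k=1: a=9, p=91, q=9
  k=2: a=1, p=101, q=10
  k=3: a=3, p=394, q=39
  k=4: a=2, p=889, q=88
  k=5: a=2, p=2172, q=215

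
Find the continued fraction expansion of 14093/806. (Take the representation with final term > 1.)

14093 = 17·806 + 391
806 = 2·391 + 24
391 = 16·24 + 7
24 = 3·7 + 3
7 = 2·3 + 1
3 = 3·1 + 0  (stop)
So 14093/806 = [17; 2, 16, 3, 2, 3].

[17; 2, 16, 3, 2, 3]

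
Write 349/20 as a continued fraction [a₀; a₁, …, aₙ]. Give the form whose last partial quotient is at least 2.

[17; 2, 4, 2]

349 = 17×20 + 9
20 = 2×9 + 2
9 = 4×2 + 1
2 = 2×1 + 0  (stop)
So 349/20 = [17; 2, 4, 2].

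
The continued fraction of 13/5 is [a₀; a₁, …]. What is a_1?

1

13 = 2·5 + 3   →  a_0 = 2
5 = 1·3 + 2   →  a_1 = 1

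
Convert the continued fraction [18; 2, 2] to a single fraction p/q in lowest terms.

Fold from the inside: start with 2/1.
  2 + 1/2 = 5/2
  18 + 2/5 = 92/5

92/5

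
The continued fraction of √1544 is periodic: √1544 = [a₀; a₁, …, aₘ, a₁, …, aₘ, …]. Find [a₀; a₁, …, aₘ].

[39; 3, 2, 2, 9, 2, 2, 3, 78]

a₀ = ⌊√1544⌋ = 39.
With m₀=0, d₀=1 and mₖ₊₁ = dₖaₖ − mₖ, dₖ₊₁ = (n − mₖ₊₁²)/dₖ, aₖ₊₁ = ⌊(a₀+mₖ₊₁)/dₖ₊₁⌋:
  k=1: m=39, d=23, a=3
  k=2: m=30, d=28, a=2
  k=3: m=26, d=31, a=2
  k=4: m=36, d=8, a=9
  k=5: m=36, d=31, a=2
  k=6: m=26, d=28, a=2
  k=7: m=30, d=23, a=3
  k=8: m=39, d=1, a=78
d=1 and a=2a₀=78 at k=8, so the next step gives (m, d) = (39, 23) again — its k=1 value — and the period has length 8.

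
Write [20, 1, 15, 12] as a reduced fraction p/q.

Fold from the inside: start with 12/1.
  15 + 1/12 = 181/12
  1 + 12/181 = 193/181
  20 + 181/193 = 4041/193

4041/193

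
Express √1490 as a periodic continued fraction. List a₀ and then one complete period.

[38; 1, 1, 1, 1, 76]

a₀ = ⌊√1490⌋ = 38.
With m₀=0, d₀=1 and mₖ₊₁ = dₖaₖ − mₖ, dₖ₊₁ = (n − mₖ₊₁²)/dₖ, aₖ₊₁ = ⌊(a₀+mₖ₊₁)/dₖ₊₁⌋:
  k=1: m=38, d=46, a=1
  k=2: m=8, d=31, a=1
  k=3: m=23, d=31, a=1
  k=4: m=8, d=46, a=1
  k=5: m=38, d=1, a=76
d=1 and a=2a₀=76 at k=5, so the next step gives (m, d) = (38, 46) again — its k=1 value — and the period has length 5.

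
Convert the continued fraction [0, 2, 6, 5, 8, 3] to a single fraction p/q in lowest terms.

793/1714

Fold from the inside: start with 3/1.
  8 + 1/3 = 25/3
  5 + 3/25 = 128/25
  6 + 25/128 = 793/128
  2 + 128/793 = 1714/793
  0 + 793/1714 = 793/1714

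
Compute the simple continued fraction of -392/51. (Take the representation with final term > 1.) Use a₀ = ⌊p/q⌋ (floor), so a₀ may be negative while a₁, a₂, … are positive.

[-8; 3, 5, 3]

-392 = -8*51 + 16
51 = 3*16 + 3
16 = 5*3 + 1
3 = 3*1 + 0  (stop)
So -392/51 = [-8; 3, 5, 3].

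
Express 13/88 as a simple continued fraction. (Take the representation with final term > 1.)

[0; 6, 1, 3, 3]

13 = 0*88 + 13
88 = 6*13 + 10
13 = 1*10 + 3
10 = 3*3 + 1
3 = 3*1 + 0  (stop)
So 13/88 = [0; 6, 1, 3, 3].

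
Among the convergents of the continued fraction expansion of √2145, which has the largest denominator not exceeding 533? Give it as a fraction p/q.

8846/191

√2145 = [46; 3, 5, 2, 5, 3, 92, …] (period length 6).
Convergents:
  p_0/q_0 = 46/1
  p_1/q_1 = 139/3
  p_2/q_2 = 741/16
  p_3/q_3 = 1621/35
  p_4/q_4 = 8846/191
  p_5/q_5 = 28159/608
q_4 = 191 ≤ 533 < 608 = q_5, so the answer is 8846/191.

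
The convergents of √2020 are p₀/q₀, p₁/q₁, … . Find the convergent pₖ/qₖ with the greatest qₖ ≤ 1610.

71956/1601

√2020 = [44; 1, 16, 1, 88, …] (period length 4).
Convergents:
  p_0/q_0 = 44/1
  p_1/q_1 = 45/1
  p_2/q_2 = 764/17
  p_3/q_3 = 809/18
  p_4/q_4 = 71956/1601
  p_5/q_5 = 72765/1619
q_4 = 1601 ≤ 1610 < 1619 = q_5, so the answer is 71956/1601.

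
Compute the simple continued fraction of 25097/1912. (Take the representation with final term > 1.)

[13; 7, 1, 14, 16]

25097 = 13×1912 + 241
1912 = 7×241 + 225
241 = 1×225 + 16
225 = 14×16 + 1
16 = 16×1 + 0  (stop)
So 25097/1912 = [13; 7, 1, 14, 16].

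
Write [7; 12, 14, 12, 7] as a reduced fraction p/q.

102340/14449

Fold from the inside: start with 7/1.
  12 + 1/7 = 85/7
  14 + 7/85 = 1197/85
  12 + 85/1197 = 14449/1197
  7 + 1197/14449 = 102340/14449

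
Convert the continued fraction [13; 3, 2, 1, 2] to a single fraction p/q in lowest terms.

359/27

Fold from the inside: start with 2/1.
  1 + 1/2 = 3/2
  2 + 2/3 = 8/3
  3 + 3/8 = 27/8
  13 + 8/27 = 359/27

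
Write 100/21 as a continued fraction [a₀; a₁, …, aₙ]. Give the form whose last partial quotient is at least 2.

[4; 1, 3, 5]

100 = 4·21 + 16
21 = 1·16 + 5
16 = 3·5 + 1
5 = 5·1 + 0  (stop)
So 100/21 = [4; 1, 3, 5].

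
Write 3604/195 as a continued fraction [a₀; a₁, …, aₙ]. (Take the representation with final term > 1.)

3604 = 18*195 + 94
195 = 2*94 + 7
94 = 13*7 + 3
7 = 2*3 + 1
3 = 3*1 + 0  (stop)
So 3604/195 = [18; 2, 13, 2, 3].

[18; 2, 13, 2, 3]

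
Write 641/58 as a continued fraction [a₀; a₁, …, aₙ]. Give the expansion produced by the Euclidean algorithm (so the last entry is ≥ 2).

641 = 11*58 + 3
58 = 19*3 + 1
3 = 3*1 + 0  (stop)
So 641/58 = [11; 19, 3].

[11; 19, 3]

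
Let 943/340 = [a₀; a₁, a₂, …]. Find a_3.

2

943 = 2·340 + 263   →  a_0 = 2
340 = 1·263 + 77   →  a_1 = 1
263 = 3·77 + 32   →  a_2 = 3
77 = 2·32 + 13   →  a_3 = 2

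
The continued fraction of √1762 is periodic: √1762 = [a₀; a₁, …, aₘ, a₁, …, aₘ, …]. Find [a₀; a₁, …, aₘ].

a₀ = ⌊√1762⌋ = 41.
With m₀=0, d₀=1 and mₖ₊₁ = dₖaₖ − mₖ, dₖ₊₁ = (n − mₖ₊₁²)/dₖ, aₖ₊₁ = ⌊(a₀+mₖ₊₁)/dₖ₊₁⌋:
  k=1: m=41, d=81, a=1
  k=2: m=40, d=2, a=40
  k=3: m=40, d=81, a=1
  k=4: m=41, d=1, a=82
d=1 and a=2a₀=82 at k=4, so the next step gives (m, d) = (41, 81) again — its k=1 value — and the period has length 4.

[41; 1, 40, 1, 82]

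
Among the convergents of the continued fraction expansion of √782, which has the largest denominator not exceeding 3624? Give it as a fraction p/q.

√782 = [27; 1, 26, 1, 54, …] (period length 4).
Convergents:
  p_0/q_0 = 27/1
  p_1/q_1 = 28/1
  p_2/q_2 = 755/27
  p_3/q_3 = 783/28
  p_4/q_4 = 43037/1539
  p_5/q_5 = 43820/1567
  p_6/q_6 = 1182357/42281
q_5 = 1567 ≤ 3624 < 42281 = q_6, so the answer is 43820/1567.

43820/1567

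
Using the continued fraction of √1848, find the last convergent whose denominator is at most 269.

3697/86

√1848 = [42; 1, 84, …] (period length 2).
Convergents:
  p_0/q_0 = 42/1
  p_1/q_1 = 43/1
  p_2/q_2 = 3654/85
  p_3/q_3 = 3697/86
  p_4/q_4 = 314202/7309
q_3 = 86 ≤ 269 < 7309 = q_4, so the answer is 3697/86.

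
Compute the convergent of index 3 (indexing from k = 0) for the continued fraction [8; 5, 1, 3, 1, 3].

188/23

Using pₖ = aₖpₖ₋₁ + pₖ₋₂, qₖ = aₖqₖ₋₁ + qₖ₋₂ (with p₋₁=1, p₋₂=0, q₋₁=0, q₋₂=1):
  k=0: a=8, p=8, q=1
  k=1: a=5, p=41, q=5
  k=2: a=1, p=49, q=6
  k=3: a=3, p=188, q=23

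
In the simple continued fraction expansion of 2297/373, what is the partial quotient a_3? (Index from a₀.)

2297 = 6·373 + 59   →  a_0 = 6
373 = 6·59 + 19   →  a_1 = 6
59 = 3·19 + 2   →  a_2 = 3
19 = 9·2 + 1   →  a_3 = 9

9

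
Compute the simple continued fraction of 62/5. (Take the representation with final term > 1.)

62 = 12×5 + 2
5 = 2×2 + 1
2 = 2×1 + 0  (stop)
So 62/5 = [12; 2, 2].

[12; 2, 2]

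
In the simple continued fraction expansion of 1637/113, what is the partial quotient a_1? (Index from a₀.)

1637 = 14·113 + 55   →  a_0 = 14
113 = 2·55 + 3   →  a_1 = 2

2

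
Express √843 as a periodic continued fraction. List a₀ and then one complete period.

[29; 29, 58]

a₀ = ⌊√843⌋ = 29.
With m₀=0, d₀=1 and mₖ₊₁ = dₖaₖ − mₖ, dₖ₊₁ = (n − mₖ₊₁²)/dₖ, aₖ₊₁ = ⌊(a₀+mₖ₊₁)/dₖ₊₁⌋:
  k=1: m=29, d=2, a=29
  k=2: m=29, d=1, a=58
d=1 and a=2a₀=58 at k=2, so the next step gives (m, d) = (29, 2) again — its k=1 value — and the period has length 2.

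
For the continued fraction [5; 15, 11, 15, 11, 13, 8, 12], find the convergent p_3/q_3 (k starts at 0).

12691/2505

Using pₖ = aₖpₖ₋₁ + pₖ₋₂, qₖ = aₖqₖ₋₁ + qₖ₋₂ (with p₋₁=1, p₋₂=0, q₋₁=0, q₋₂=1):
  k=0: a=5, p=5, q=1
  k=1: a=15, p=76, q=15
  k=2: a=11, p=841, q=166
  k=3: a=15, p=12691, q=2505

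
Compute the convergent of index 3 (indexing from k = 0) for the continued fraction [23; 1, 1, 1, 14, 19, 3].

Using pₖ = aₖpₖ₋₁ + pₖ₋₂, qₖ = aₖqₖ₋₁ + qₖ₋₂ (with p₋₁=1, p₋₂=0, q₋₁=0, q₋₂=1):
  k=0: a=23, p=23, q=1
  k=1: a=1, p=24, q=1
  k=2: a=1, p=47, q=2
  k=3: a=1, p=71, q=3

71/3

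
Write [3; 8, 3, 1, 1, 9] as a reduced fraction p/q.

Using pₖ = aₖpₖ₋₁ + pₖ₋₂ and qₖ = aₖqₖ₋₁ + qₖ₋₂:
  k=0: a=3, p=3, q=1
  k=1: a=8, p=25, q=8
  k=2: a=3, p=78, q=25
  k=3: a=1, p=103, q=33
  k=4: a=1, p=181, q=58
  k=5: a=9, p=1732, q=555

1732/555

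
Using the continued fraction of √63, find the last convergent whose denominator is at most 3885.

30233/3809

√63 = [7; 1, 14, …] (period length 2).
Convergents:
  p_0/q_0 = 7/1
  p_1/q_1 = 8/1
  p_2/q_2 = 119/15
  p_3/q_3 = 127/16
  p_4/q_4 = 1897/239
  p_5/q_5 = 2024/255
  p_6/q_6 = 30233/3809
  p_7/q_7 = 32257/4064
q_6 = 3809 ≤ 3885 < 4064 = q_7, so the answer is 30233/3809.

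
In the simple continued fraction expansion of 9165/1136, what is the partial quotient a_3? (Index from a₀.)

3

9165 = 8·1136 + 77   →  a_0 = 8
1136 = 14·77 + 58   →  a_1 = 14
77 = 1·58 + 19   →  a_2 = 1
58 = 3·19 + 1   →  a_3 = 3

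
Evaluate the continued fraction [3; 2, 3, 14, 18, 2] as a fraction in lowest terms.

12739/3714

Fold from the inside: start with 2/1.
  18 + 1/2 = 37/2
  14 + 2/37 = 520/37
  3 + 37/520 = 1597/520
  2 + 520/1597 = 3714/1597
  3 + 1597/3714 = 12739/3714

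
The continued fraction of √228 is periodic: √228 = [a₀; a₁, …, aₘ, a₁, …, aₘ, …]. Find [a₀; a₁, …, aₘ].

[15; 10, 30]

a₀ = ⌊√228⌋ = 15.
With m₀=0, d₀=1 and mₖ₊₁ = dₖaₖ − mₖ, dₖ₊₁ = (n − mₖ₊₁²)/dₖ, aₖ₊₁ = ⌊(a₀+mₖ₊₁)/dₖ₊₁⌋:
  k=1: m=15, d=3, a=10
  k=2: m=15, d=1, a=30
d=1 and a=2a₀=30 at k=2, so the next step gives (m, d) = (15, 3) again — its k=1 value — and the period has length 2.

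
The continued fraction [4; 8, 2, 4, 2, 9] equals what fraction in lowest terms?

Using pₖ = aₖpₖ₋₁ + pₖ₋₂ and qₖ = aₖqₖ₋₁ + qₖ₋₂:
  k=0: a=4, p=4, q=1
  k=1: a=8, p=33, q=8
  k=2: a=2, p=70, q=17
  k=3: a=4, p=313, q=76
  k=4: a=2, p=696, q=169
  k=5: a=9, p=6577, q=1597

6577/1597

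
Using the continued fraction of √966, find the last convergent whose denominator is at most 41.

777/25

√966 = [31; 12, 2, 2, 2, 12, 62, …] (period length 6).
Convergents:
  p_0/q_0 = 31/1
  p_1/q_1 = 373/12
  p_2/q_2 = 777/25
  p_3/q_3 = 1927/62
q_2 = 25 ≤ 41 < 62 = q_3, so the answer is 777/25.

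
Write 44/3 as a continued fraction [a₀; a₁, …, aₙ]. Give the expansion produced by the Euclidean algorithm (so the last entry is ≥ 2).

44 = 14×3 + 2
3 = 1×2 + 1
2 = 2×1 + 0  (stop)
So 44/3 = [14; 1, 2].

[14; 1, 2]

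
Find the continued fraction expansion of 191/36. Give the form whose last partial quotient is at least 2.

[5; 3, 3, 1, 2]

191 = 5·36 + 11
36 = 3·11 + 3
11 = 3·3 + 2
3 = 1·2 + 1
2 = 2·1 + 0  (stop)
So 191/36 = [5; 3, 3, 1, 2].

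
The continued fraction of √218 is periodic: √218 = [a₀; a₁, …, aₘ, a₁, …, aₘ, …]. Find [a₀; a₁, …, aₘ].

[14; 1, 3, 3, 1, 28]

a₀ = ⌊√218⌋ = 14.
With m₀=0, d₀=1 and mₖ₊₁ = dₖaₖ − mₖ, dₖ₊₁ = (n − mₖ₊₁²)/dₖ, aₖ₊₁ = ⌊(a₀+mₖ₊₁)/dₖ₊₁⌋:
  k=1: m=14, d=22, a=1
  k=2: m=8, d=7, a=3
  k=3: m=13, d=7, a=3
  k=4: m=8, d=22, a=1
  k=5: m=14, d=1, a=28
d=1 and a=2a₀=28 at k=5, so the next step gives (m, d) = (14, 22) again — its k=1 value — and the period has length 5.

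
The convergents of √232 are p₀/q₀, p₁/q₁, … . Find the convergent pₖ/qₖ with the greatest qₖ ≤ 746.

√232 = [15; 4, 3, 7, 3, 4, 30, …] (period length 6).
Convergents:
  p_0/q_0 = 15/1
  p_1/q_1 = 61/4
  p_2/q_2 = 198/13
  p_3/q_3 = 1447/95
  p_4/q_4 = 4539/298
  p_5/q_5 = 19603/1287
q_4 = 298 ≤ 746 < 1287 = q_5, so the answer is 4539/298.

4539/298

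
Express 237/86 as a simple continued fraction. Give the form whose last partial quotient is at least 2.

237 = 2×86 + 65
86 = 1×65 + 21
65 = 3×21 + 2
21 = 10×2 + 1
2 = 2×1 + 0  (stop)
So 237/86 = [2; 1, 3, 10, 2].

[2; 1, 3, 10, 2]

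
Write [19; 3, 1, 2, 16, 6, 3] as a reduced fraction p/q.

Fold from the inside: start with 3/1.
  6 + 1/3 = 19/3
  16 + 3/19 = 307/19
  2 + 19/307 = 633/307
  1 + 307/633 = 940/633
  3 + 633/940 = 3453/940
  19 + 940/3453 = 66547/3453

66547/3453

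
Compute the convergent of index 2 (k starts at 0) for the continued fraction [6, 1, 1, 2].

13/2

Using pₖ = aₖpₖ₋₁ + pₖ₋₂, qₖ = aₖqₖ₋₁ + qₖ₋₂ (with p₋₁=1, p₋₂=0, q₋₁=0, q₋₂=1):
  k=0: a=6, p=6, q=1
  k=1: a=1, p=7, q=1
  k=2: a=1, p=13, q=2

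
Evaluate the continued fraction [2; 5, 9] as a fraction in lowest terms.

Using pₖ = aₖpₖ₋₁ + pₖ₋₂ and qₖ = aₖqₖ₋₁ + qₖ₋₂:
  k=0: a=2, p=2, q=1
  k=1: a=5, p=11, q=5
  k=2: a=9, p=101, q=46

101/46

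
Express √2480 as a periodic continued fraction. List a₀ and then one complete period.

a₀ = ⌊√2480⌋ = 49.
With m₀=0, d₀=1 and mₖ₊₁ = dₖaₖ − mₖ, dₖ₊₁ = (n − mₖ₊₁²)/dₖ, aₖ₊₁ = ⌊(a₀+mₖ₊₁)/dₖ₊₁⌋:
  k=1: m=49, d=79, a=1
  k=2: m=30, d=20, a=3
  k=3: m=30, d=79, a=1
  k=4: m=49, d=1, a=98
d=1 and a=2a₀=98 at k=4, so the next step gives (m, d) = (49, 79) again — its k=1 value — and the period has length 4.

[49; 1, 3, 1, 98]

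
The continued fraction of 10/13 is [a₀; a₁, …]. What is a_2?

3

10 = 0·13 + 10   →  a_0 = 0
13 = 1·10 + 3   →  a_1 = 1
10 = 3·3 + 1   →  a_2 = 3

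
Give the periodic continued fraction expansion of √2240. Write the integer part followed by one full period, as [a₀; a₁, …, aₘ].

[47; 3, 23, 3, 94]

a₀ = ⌊√2240⌋ = 47.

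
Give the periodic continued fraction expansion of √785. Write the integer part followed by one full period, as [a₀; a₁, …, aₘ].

a₀ = ⌊√785⌋ = 28.
With m₀=0, d₀=1 and mₖ₊₁ = dₖaₖ − mₖ, dₖ₊₁ = (n − mₖ₊₁²)/dₖ, aₖ₊₁ = ⌊(a₀+mₖ₊₁)/dₖ₊₁⌋:
  k=1: m=28, d=1, a=56
d=1 and a=2a₀=56 at k=1, so the next step gives (m, d) = (28, 1) again — its k=1 value — and the period has length 1.

[28; 56]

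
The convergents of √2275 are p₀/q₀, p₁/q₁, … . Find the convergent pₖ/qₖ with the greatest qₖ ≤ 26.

√2275 = [47; 1, 2, 3, 2, 1, 94, …] (period length 6).
Convergents:
  p_0/q_0 = 47/1
  p_1/q_1 = 48/1
  p_2/q_2 = 143/3
  p_3/q_3 = 477/10
  p_4/q_4 = 1097/23
  p_5/q_5 = 1574/33
q_4 = 23 ≤ 26 < 33 = q_5, so the answer is 1097/23.

1097/23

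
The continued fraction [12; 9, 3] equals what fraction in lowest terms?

Fold from the inside: start with 3/1.
  9 + 1/3 = 28/3
  12 + 3/28 = 339/28

339/28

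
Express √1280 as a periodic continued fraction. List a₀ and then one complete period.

[35; 1, 3, 2, 17, 2, 3, 1, 70]

a₀ = ⌊√1280⌋ = 35.
With m₀=0, d₀=1 and mₖ₊₁ = dₖaₖ − mₖ, dₖ₊₁ = (n − mₖ₊₁²)/dₖ, aₖ₊₁ = ⌊(a₀+mₖ₊₁)/dₖ₊₁⌋:
  k=1: m=35, d=55, a=1
  k=2: m=20, d=16, a=3
  k=3: m=28, d=31, a=2
  k=4: m=34, d=4, a=17
  k=5: m=34, d=31, a=2
  k=6: m=28, d=16, a=3
  k=7: m=20, d=55, a=1
  k=8: m=35, d=1, a=70
d=1 and a=2a₀=70 at k=8, so the next step gives (m, d) = (35, 55) again — its k=1 value — and the period has length 8.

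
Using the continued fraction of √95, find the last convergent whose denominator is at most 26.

√95 = [9; 1, 2, 1, 18, …] (period length 4).
Convergents:
  p_0/q_0 = 9/1
  p_1/q_1 = 10/1
  p_2/q_2 = 29/3
  p_3/q_3 = 39/4
  p_4/q_4 = 731/75
q_3 = 4 ≤ 26 < 75 = q_4, so the answer is 39/4.

39/4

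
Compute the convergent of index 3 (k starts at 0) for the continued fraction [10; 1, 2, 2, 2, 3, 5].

75/7

Using pₖ = aₖpₖ₋₁ + pₖ₋₂, qₖ = aₖqₖ₋₁ + qₖ₋₂ (with p₋₁=1, p₋₂=0, q₋₁=0, q₋₂=1):
  k=0: a=10, p=10, q=1
  k=1: a=1, p=11, q=1
  k=2: a=2, p=32, q=3
  k=3: a=2, p=75, q=7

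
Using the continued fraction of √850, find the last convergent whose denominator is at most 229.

√850 = [29; 6, 2, 6, 58, …] (period length 4).
Convergents:
  p_0/q_0 = 29/1
  p_1/q_1 = 175/6
  p_2/q_2 = 379/13
  p_3/q_3 = 2449/84
  p_4/q_4 = 142421/4885
q_3 = 84 ≤ 229 < 4885 = q_4, so the answer is 2449/84.

2449/84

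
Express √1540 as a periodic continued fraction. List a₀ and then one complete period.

a₀ = ⌊√1540⌋ = 39.
With m₀=0, d₀=1 and mₖ₊₁ = dₖaₖ − mₖ, dₖ₊₁ = (n − mₖ₊₁²)/dₖ, aₖ₊₁ = ⌊(a₀+mₖ₊₁)/dₖ₊₁⌋:
  k=1: m=39, d=19, a=4
  k=2: m=37, d=9, a=8
  k=3: m=35, d=35, a=2
  k=4: m=35, d=9, a=8
  k=5: m=37, d=19, a=4
  k=6: m=39, d=1, a=78
d=1 and a=2a₀=78 at k=6, so the next step gives (m, d) = (39, 19) again — its k=1 value — and the period has length 6.

[39; 4, 8, 2, 8, 4, 78]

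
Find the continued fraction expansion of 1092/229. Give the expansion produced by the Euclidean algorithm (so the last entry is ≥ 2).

1092 = 4*229 + 176
229 = 1*176 + 53
176 = 3*53 + 17
53 = 3*17 + 2
17 = 8*2 + 1
2 = 2*1 + 0  (stop)
So 1092/229 = [4; 1, 3, 3, 8, 2].

[4; 1, 3, 3, 8, 2]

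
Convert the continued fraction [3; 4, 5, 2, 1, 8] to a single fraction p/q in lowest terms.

Fold from the inside: start with 8/1.
  1 + 1/8 = 9/8
  2 + 8/9 = 26/9
  5 + 9/26 = 139/26
  4 + 26/139 = 582/139
  3 + 139/582 = 1885/582

1885/582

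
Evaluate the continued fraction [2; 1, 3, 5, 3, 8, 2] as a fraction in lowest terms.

3261/1181

Fold from the inside: start with 2/1.
  8 + 1/2 = 17/2
  3 + 2/17 = 53/17
  5 + 17/53 = 282/53
  3 + 53/282 = 899/282
  1 + 282/899 = 1181/899
  2 + 899/1181 = 3261/1181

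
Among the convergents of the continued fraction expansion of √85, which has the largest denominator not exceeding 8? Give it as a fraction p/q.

√85 = [9; 4, 1, 1, 4, 18, …] (period length 5).
Convergents:
  p_0/q_0 = 9/1
  p_1/q_1 = 37/4
  p_2/q_2 = 46/5
  p_3/q_3 = 83/9
q_2 = 5 ≤ 8 < 9 = q_3, so the answer is 46/5.

46/5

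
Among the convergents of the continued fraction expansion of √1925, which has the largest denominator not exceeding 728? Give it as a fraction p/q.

30844/703

√1925 = [43; 1, 6, 1, 86, …] (period length 4).
Convergents:
  p_0/q_0 = 43/1
  p_1/q_1 = 44/1
  p_2/q_2 = 307/7
  p_3/q_3 = 351/8
  p_4/q_4 = 30493/695
  p_5/q_5 = 30844/703
  p_6/q_6 = 215557/4913
q_5 = 703 ≤ 728 < 4913 = q_6, so the answer is 30844/703.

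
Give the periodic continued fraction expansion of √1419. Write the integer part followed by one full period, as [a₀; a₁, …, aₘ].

a₀ = ⌊√1419⌋ = 37.

[37; 1, 2, 37, 2, 1, 74]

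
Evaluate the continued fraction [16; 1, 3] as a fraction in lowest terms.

Using pₖ = aₖpₖ₋₁ + pₖ₋₂ and qₖ = aₖqₖ₋₁ + qₖ₋₂:
  k=0: a=16, p=16, q=1
  k=1: a=1, p=17, q=1
  k=2: a=3, p=67, q=4

67/4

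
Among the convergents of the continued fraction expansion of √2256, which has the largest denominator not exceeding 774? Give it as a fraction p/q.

18049/380

√2256 = [47; 2, 94, …] (period length 2).
Convergents:
  p_0/q_0 = 47/1
  p_1/q_1 = 95/2
  p_2/q_2 = 8977/189
  p_3/q_3 = 18049/380
  p_4/q_4 = 1705583/35909
q_3 = 380 ≤ 774 < 35909 = q_4, so the answer is 18049/380.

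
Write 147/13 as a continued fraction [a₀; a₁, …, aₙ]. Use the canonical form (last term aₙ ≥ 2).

[11; 3, 4]

147 = 11*13 + 4
13 = 3*4 + 1
4 = 4*1 + 0  (stop)
So 147/13 = [11; 3, 4].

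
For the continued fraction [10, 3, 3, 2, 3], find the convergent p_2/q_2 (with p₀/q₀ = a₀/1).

Using pₖ = aₖpₖ₋₁ + pₖ₋₂, qₖ = aₖqₖ₋₁ + qₖ₋₂ (with p₋₁=1, p₋₂=0, q₋₁=0, q₋₂=1):
  k=0: a=10, p=10, q=1
  k=1: a=3, p=31, q=3
  k=2: a=3, p=103, q=10

103/10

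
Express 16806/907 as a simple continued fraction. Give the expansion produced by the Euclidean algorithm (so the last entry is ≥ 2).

16806 = 18·907 + 480
907 = 1·480 + 427
480 = 1·427 + 53
427 = 8·53 + 3
53 = 17·3 + 2
3 = 1·2 + 1
2 = 2·1 + 0  (stop)
So 16806/907 = [18; 1, 1, 8, 17, 1, 2].

[18; 1, 1, 8, 17, 1, 2]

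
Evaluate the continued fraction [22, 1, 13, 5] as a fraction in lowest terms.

Fold from the inside: start with 5/1.
  13 + 1/5 = 66/5
  1 + 5/66 = 71/66
  22 + 66/71 = 1628/71

1628/71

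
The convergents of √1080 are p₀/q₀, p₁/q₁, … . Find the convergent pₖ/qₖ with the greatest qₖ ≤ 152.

√1080 = [32; 1, 6, 3, 6, 1, 64, …] (period length 6).
Convergents:
  p_0/q_0 = 32/1
  p_1/q_1 = 33/1
  p_2/q_2 = 230/7
  p_3/q_3 = 723/22
  p_4/q_4 = 4568/139
  p_5/q_5 = 5291/161
q_4 = 139 ≤ 152 < 161 = q_5, so the answer is 4568/139.

4568/139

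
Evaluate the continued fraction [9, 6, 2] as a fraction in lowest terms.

119/13

Using pₖ = aₖpₖ₋₁ + pₖ₋₂ and qₖ = aₖqₖ₋₁ + qₖ₋₂:
  k=0: a=9, p=9, q=1
  k=1: a=6, p=55, q=6
  k=2: a=2, p=119, q=13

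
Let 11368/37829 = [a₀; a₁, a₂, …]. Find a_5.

3

11368 = 0·37829 + 11368   →  a_0 = 0
37829 = 3·11368 + 3725   →  a_1 = 3
11368 = 3·3725 + 193   →  a_2 = 3
3725 = 19·193 + 58   →  a_3 = 19
193 = 3·58 + 19   →  a_4 = 3
58 = 3·19 + 1   →  a_5 = 3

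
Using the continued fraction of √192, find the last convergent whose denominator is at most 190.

√192 = [13; 1, 5, 1, 26, …] (period length 4).
Convergents:
  p_0/q_0 = 13/1
  p_1/q_1 = 14/1
  p_2/q_2 = 83/6
  p_3/q_3 = 97/7
  p_4/q_4 = 2605/188
  p_5/q_5 = 2702/195
q_4 = 188 ≤ 190 < 195 = q_5, so the answer is 2605/188.

2605/188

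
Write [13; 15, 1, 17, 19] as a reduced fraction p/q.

Using pₖ = aₖpₖ₋₁ + pₖ₋₂ and qₖ = aₖqₖ₋₁ + qₖ₋₂:
  k=0: a=13, p=13, q=1
  k=1: a=15, p=196, q=15
  k=2: a=1, p=209, q=16
  k=3: a=17, p=3749, q=287
  k=4: a=19, p=71440, q=5469

71440/5469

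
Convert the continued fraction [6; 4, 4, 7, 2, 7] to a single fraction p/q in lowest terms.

12247/1964

Fold from the inside: start with 7/1.
  2 + 1/7 = 15/7
  7 + 7/15 = 112/15
  4 + 15/112 = 463/112
  4 + 112/463 = 1964/463
  6 + 463/1964 = 12247/1964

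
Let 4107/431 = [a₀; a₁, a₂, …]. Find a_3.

8

4107 = 9·431 + 228   →  a_0 = 9
431 = 1·228 + 203   →  a_1 = 1
228 = 1·203 + 25   →  a_2 = 1
203 = 8·25 + 3   →  a_3 = 8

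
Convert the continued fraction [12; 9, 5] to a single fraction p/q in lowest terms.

557/46

Fold from the inside: start with 5/1.
  9 + 1/5 = 46/5
  12 + 5/46 = 557/46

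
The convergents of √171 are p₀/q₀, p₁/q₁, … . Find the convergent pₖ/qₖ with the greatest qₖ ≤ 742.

4433/339

√171 = [13; 13, 26, …] (period length 2).
Convergents:
  p_0/q_0 = 13/1
  p_1/q_1 = 170/13
  p_2/q_2 = 4433/339
  p_3/q_3 = 57799/4420
q_2 = 339 ≤ 742 < 4420 = q_3, so the answer is 4433/339.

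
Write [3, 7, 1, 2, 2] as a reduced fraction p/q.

169/54

Fold from the inside: start with 2/1.
  2 + 1/2 = 5/2
  1 + 2/5 = 7/5
  7 + 5/7 = 54/7
  3 + 7/54 = 169/54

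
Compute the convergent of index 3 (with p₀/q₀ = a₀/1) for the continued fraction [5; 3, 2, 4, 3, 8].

164/31

Using pₖ = aₖpₖ₋₁ + pₖ₋₂, qₖ = aₖqₖ₋₁ + qₖ₋₂ (with p₋₁=1, p₋₂=0, q₋₁=0, q₋₂=1):
  k=0: a=5, p=5, q=1
  k=1: a=3, p=16, q=3
  k=2: a=2, p=37, q=7
  k=3: a=4, p=164, q=31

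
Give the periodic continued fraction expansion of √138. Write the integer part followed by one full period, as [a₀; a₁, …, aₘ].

[11; 1, 2, 1, 22]

a₀ = ⌊√138⌋ = 11.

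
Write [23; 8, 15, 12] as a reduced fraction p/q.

33761/1460

Using pₖ = aₖpₖ₋₁ + pₖ₋₂ and qₖ = aₖqₖ₋₁ + qₖ₋₂:
  k=0: a=23, p=23, q=1
  k=1: a=8, p=185, q=8
  k=2: a=15, p=2798, q=121
  k=3: a=12, p=33761, q=1460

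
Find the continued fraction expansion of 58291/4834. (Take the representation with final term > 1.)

[12; 17, 12, 3, 3, 2]

58291 = 12·4834 + 283
4834 = 17·283 + 23
283 = 12·23 + 7
23 = 3·7 + 2
7 = 3·2 + 1
2 = 2·1 + 0  (stop)
So 58291/4834 = [12; 17, 12, 3, 3, 2].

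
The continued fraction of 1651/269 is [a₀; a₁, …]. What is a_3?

1651 = 6·269 + 37   →  a_0 = 6
269 = 7·37 + 10   →  a_1 = 7
37 = 3·10 + 7   →  a_2 = 3
10 = 1·7 + 3   →  a_3 = 1

1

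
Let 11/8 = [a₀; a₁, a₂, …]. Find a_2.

11 = 1·8 + 3   →  a_0 = 1
8 = 2·3 + 2   →  a_1 = 2
3 = 1·2 + 1   →  a_2 = 1

1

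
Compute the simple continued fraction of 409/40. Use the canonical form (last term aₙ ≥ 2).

409 = 10·40 + 9
40 = 4·9 + 4
9 = 2·4 + 1
4 = 4·1 + 0  (stop)
So 409/40 = [10; 4, 2, 4].

[10; 4, 2, 4]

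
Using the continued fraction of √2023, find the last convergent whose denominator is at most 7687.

√2023 = [44; 1, 43, 1, 88, …] (period length 4).
Convergents:
  p_0/q_0 = 44/1
  p_1/q_1 = 45/1
  p_2/q_2 = 1979/44
  p_3/q_3 = 2024/45
  p_4/q_4 = 180091/4004
  p_5/q_5 = 182115/4049
  p_6/q_6 = 8011036/178111
q_5 = 4049 ≤ 7687 < 178111 = q_6, so the answer is 182115/4049.

182115/4049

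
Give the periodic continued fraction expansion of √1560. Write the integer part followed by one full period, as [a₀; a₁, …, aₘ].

[39; 2, 78]

a₀ = ⌊√1560⌋ = 39.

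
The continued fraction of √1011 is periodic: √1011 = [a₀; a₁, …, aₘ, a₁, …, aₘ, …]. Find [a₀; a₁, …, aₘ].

a₀ = ⌊√1011⌋ = 31.
With m₀=0, d₀=1 and mₖ₊₁ = dₖaₖ − mₖ, dₖ₊₁ = (n − mₖ₊₁²)/dₖ, aₖ₊₁ = ⌊(a₀+mₖ₊₁)/dₖ₊₁⌋:
  k=1: m=31, d=50, a=1
  k=2: m=19, d=13, a=3
  k=3: m=20, d=47, a=1
  k=4: m=27, d=6, a=9
  k=5: m=27, d=47, a=1
  k=6: m=20, d=13, a=3
  k=7: m=19, d=50, a=1
  k=8: m=31, d=1, a=62
d=1 and a=2a₀=62 at k=8, so the next step gives (m, d) = (31, 50) again — its k=1 value — and the period has length 8.

[31; 1, 3, 1, 9, 1, 3, 1, 62]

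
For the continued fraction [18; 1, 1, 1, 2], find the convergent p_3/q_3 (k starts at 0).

56/3

Using pₖ = aₖpₖ₋₁ + pₖ₋₂, qₖ = aₖqₖ₋₁ + qₖ₋₂ (with p₋₁=1, p₋₂=0, q₋₁=0, q₋₂=1):
  k=0: a=18, p=18, q=1
  k=1: a=1, p=19, q=1
  k=2: a=1, p=37, q=2
  k=3: a=1, p=56, q=3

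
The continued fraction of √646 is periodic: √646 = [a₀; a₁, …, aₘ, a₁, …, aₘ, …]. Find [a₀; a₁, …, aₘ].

a₀ = ⌊√646⌋ = 25.
With m₀=0, d₀=1 and mₖ₊₁ = dₖaₖ − mₖ, dₖ₊₁ = (n − mₖ₊₁²)/dₖ, aₖ₊₁ = ⌊(a₀+mₖ₊₁)/dₖ₊₁⌋:
  k=1: m=25, d=21, a=2
  k=2: m=17, d=17, a=2
  k=3: m=17, d=21, a=2
  k=4: m=25, d=1, a=50
d=1 and a=2a₀=50 at k=4, so the next step gives (m, d) = (25, 21) again — its k=1 value — and the period has length 4.

[25; 2, 2, 2, 50]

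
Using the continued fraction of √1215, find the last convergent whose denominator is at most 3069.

102026/2927

√1215 = [34; 1, 5, 1, 68, …] (period length 4).
Convergents:
  p_0/q_0 = 34/1
  p_1/q_1 = 35/1
  p_2/q_2 = 209/6
  p_3/q_3 = 244/7
  p_4/q_4 = 16801/482
  p_5/q_5 = 17045/489
  p_6/q_6 = 102026/2927
  p_7/q_7 = 119071/3416
q_6 = 2927 ≤ 3069 < 3416 = q_7, so the answer is 102026/2927.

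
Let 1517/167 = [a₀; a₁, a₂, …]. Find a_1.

11

1517 = 9·167 + 14   →  a_0 = 9
167 = 11·14 + 13   →  a_1 = 11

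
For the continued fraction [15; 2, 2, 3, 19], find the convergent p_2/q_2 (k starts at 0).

Using pₖ = aₖpₖ₋₁ + pₖ₋₂, qₖ = aₖqₖ₋₁ + qₖ₋₂ (with p₋₁=1, p₋₂=0, q₋₁=0, q₋₂=1):
  k=0: a=15, p=15, q=1
  k=1: a=2, p=31, q=2
  k=2: a=2, p=77, q=5

77/5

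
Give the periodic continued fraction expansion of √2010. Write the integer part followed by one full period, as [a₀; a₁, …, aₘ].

a₀ = ⌊√2010⌋ = 44.
With m₀=0, d₀=1 and mₖ₊₁ = dₖaₖ − mₖ, dₖ₊₁ = (n − mₖ₊₁²)/dₖ, aₖ₊₁ = ⌊(a₀+mₖ₊₁)/dₖ₊₁⌋:
  k=1: m=44, d=74, a=1
  k=2: m=30, d=15, a=4
  k=3: m=30, d=74, a=1
  k=4: m=44, d=1, a=88
d=1 and a=2a₀=88 at k=4, so the next step gives (m, d) = (44, 74) again — its k=1 value — and the period has length 4.

[44; 1, 4, 1, 88]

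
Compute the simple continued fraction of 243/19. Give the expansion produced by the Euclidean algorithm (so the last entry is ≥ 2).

243 = 12·19 + 15
19 = 1·15 + 4
15 = 3·4 + 3
4 = 1·3 + 1
3 = 3·1 + 0  (stop)
So 243/19 = [12; 1, 3, 1, 3].

[12; 1, 3, 1, 3]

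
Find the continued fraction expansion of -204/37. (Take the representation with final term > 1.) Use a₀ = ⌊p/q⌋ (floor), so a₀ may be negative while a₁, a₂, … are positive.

-204 = -6×37 + 18
37 = 2×18 + 1
18 = 18×1 + 0  (stop)
So -204/37 = [-6; 2, 18].

[-6; 2, 18]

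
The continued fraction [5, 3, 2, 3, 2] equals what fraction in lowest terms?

Using pₖ = aₖpₖ₋₁ + pₖ₋₂ and qₖ = aₖqₖ₋₁ + qₖ₋₂:
  k=0: a=5, p=5, q=1
  k=1: a=3, p=16, q=3
  k=2: a=2, p=37, q=7
  k=3: a=3, p=127, q=24
  k=4: a=2, p=291, q=55

291/55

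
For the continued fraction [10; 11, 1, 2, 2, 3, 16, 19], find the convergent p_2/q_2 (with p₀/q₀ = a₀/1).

Using pₖ = aₖpₖ₋₁ + pₖ₋₂, qₖ = aₖqₖ₋₁ + qₖ₋₂ (with p₋₁=1, p₋₂=0, q₋₁=0, q₋₂=1):
  k=0: a=10, p=10, q=1
  k=1: a=11, p=111, q=11
  k=2: a=1, p=121, q=12

121/12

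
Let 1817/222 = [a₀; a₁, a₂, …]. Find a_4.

1817 = 8·222 + 41   →  a_0 = 8
222 = 5·41 + 17   →  a_1 = 5
41 = 2·17 + 7   →  a_2 = 2
17 = 2·7 + 3   →  a_3 = 2
7 = 2·3 + 1   →  a_4 = 2

2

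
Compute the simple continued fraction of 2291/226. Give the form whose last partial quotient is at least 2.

[10; 7, 3, 2, 4]

2291 = 10*226 + 31
226 = 7*31 + 9
31 = 3*9 + 4
9 = 2*4 + 1
4 = 4*1 + 0  (stop)
So 2291/226 = [10; 7, 3, 2, 4].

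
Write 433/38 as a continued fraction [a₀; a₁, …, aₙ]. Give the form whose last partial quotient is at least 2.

433 = 11*38 + 15
38 = 2*15 + 8
15 = 1*8 + 7
8 = 1*7 + 1
7 = 7*1 + 0  (stop)
So 433/38 = [11; 2, 1, 1, 7].

[11; 2, 1, 1, 7]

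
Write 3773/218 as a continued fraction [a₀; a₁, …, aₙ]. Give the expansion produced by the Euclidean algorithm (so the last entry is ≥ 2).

[17; 3, 3, 1, 16]

3773 = 17*218 + 67
218 = 3*67 + 17
67 = 3*17 + 16
17 = 1*16 + 1
16 = 16*1 + 0  (stop)
So 3773/218 = [17; 3, 3, 1, 16].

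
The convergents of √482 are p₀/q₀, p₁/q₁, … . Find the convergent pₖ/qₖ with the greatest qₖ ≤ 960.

20747/945

√482 = [21; 1, 20, 1, 42, …] (period length 4).
Convergents:
  p_0/q_0 = 21/1
  p_1/q_1 = 22/1
  p_2/q_2 = 461/21
  p_3/q_3 = 483/22
  p_4/q_4 = 20747/945
  p_5/q_5 = 21230/967
q_4 = 945 ≤ 960 < 967 = q_5, so the answer is 20747/945.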